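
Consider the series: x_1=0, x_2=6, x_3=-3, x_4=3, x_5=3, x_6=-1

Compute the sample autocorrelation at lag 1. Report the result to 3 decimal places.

-0.652

Mean x̄ = (0 + 6 − 3 + 3 + 3 − 1)/6 = 1.3333
Deviations from mean: -1.3333, 4.6667, -4.3333, 1.6667, 1.6667, -2.3333
Σ(x_t−x̄)(x_{t+1}−x̄) = (-6.2222) + (-20.2222) + (-7.2222) + (2.7778) + (-3.8889) = -34.7778
Denominator Σ(x_t−x̄)² = 53.3333
r_1 = -34.7778 / 53.3333 = -0.652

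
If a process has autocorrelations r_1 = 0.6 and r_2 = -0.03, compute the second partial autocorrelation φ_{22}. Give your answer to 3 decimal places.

-0.609

φ_{22} = (r_2 − r_1²) / (1 − r_1²)
r_1² = (0.6)² = 0.36
Numerator = -0.03 − 0.3600 = -0.3900; denominator = 1 − 0.3600 = 0.6400
φ_{22} = -0.3900 / 0.6400 = -0.609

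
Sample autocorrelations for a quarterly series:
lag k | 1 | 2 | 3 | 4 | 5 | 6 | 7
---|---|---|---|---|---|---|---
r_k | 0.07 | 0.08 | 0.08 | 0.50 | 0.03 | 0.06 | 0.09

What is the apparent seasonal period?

The largest autocorrelation is r_4 = 0.50; the remaining lags stay at or below 0.09.
The dominant spike at lag 4 indicates a seasonal period of 4.

4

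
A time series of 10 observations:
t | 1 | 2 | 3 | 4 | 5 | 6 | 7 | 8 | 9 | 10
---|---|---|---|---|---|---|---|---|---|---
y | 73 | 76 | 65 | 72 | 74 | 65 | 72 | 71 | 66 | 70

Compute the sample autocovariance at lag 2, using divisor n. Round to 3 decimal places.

Mean ȳ = (73 + 76 + 65 + 72 + 74 + 65 + 72 + 71 + 66 + 70)/10 = 70.4000
Σ_{t=1}^{8}(y_t−ȳ)(y_{t+2}−ȳ) = -37.9200
γ_2 = -37.9200 / 10 = -3.792

-3.792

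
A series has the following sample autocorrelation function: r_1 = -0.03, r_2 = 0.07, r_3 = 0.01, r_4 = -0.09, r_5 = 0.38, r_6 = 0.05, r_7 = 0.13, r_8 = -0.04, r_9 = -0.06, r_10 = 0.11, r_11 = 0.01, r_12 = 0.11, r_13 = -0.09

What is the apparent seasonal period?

5

The largest autocorrelation is r_5 = 0.38; the remaining lags stay at or below 0.13.
The dominant spike at lag 5 indicates a seasonal period of 5.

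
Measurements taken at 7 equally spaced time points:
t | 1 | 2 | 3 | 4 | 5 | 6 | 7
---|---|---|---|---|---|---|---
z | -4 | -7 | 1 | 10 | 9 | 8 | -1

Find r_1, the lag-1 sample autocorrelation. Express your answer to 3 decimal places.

Mean z̄ = (-4 − 7 + 1 + 10 + 9 + 8 − 1)/7 = 2.2857
Numerator Σ_{t=1}^{6}(z_t−z̄)(z_{t+1}−z̄) = 131.7755
Denominator Σ(z_t−z̄)² = 275.4286
r_1 = 131.7755 / 275.4286 = 0.478

0.478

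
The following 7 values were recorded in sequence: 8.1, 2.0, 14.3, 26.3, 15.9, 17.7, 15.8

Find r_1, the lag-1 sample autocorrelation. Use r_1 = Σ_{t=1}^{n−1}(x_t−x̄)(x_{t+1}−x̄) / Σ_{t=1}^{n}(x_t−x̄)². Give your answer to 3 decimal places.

0.303

Mean x̄ = (8.1 + 2.0 + 14.3 + 26.3 + 15.9 + 17.7 + 15.8)/7 = 14.3000
Deviations from mean: -6.2000, -12.3000, 0.0000, 12.0000, 1.6000, 3.4000, 1.5000
Σ(x_t−x̄)(x_{t+1}−x̄) = (76.2600) + (0.0000) + (0.0000) + (19.2000) + (5.4400) + (5.1000) = 106.0000
Denominator Σ(x_t−x̄)² = 350.1000
r_1 = 106.0000 / 350.1000 = 0.303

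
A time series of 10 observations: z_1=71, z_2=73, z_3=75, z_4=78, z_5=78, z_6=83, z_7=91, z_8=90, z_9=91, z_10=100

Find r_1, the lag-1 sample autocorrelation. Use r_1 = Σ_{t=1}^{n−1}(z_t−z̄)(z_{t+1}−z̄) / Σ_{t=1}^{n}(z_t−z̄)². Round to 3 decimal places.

Mean z̄ = (71 + 73 + 75 + 78 + 78 + 83 + 91 + 90 + 91 + 100)/10 = 83.0000
Numerator Σ_{t=1}^{9}(z_t−z̄)(z_{t+1}−z̄) = 513.0000
Denominator Σ(z_t−z̄)² = 824.0000
r_1 = 513.0000 / 824.0000 = 0.623

0.623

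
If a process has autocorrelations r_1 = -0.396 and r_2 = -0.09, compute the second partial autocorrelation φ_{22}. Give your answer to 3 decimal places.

φ_{22} = (r_2 − r_1²) / (1 − r_1²)
r_1² = (-0.396)² = 0.156816
Numerator = -0.09 − 0.1568 = -0.2468; denominator = 1 − 0.1568 = 0.8432
φ_{22} = -0.2468 / 0.8432 = -0.293

-0.293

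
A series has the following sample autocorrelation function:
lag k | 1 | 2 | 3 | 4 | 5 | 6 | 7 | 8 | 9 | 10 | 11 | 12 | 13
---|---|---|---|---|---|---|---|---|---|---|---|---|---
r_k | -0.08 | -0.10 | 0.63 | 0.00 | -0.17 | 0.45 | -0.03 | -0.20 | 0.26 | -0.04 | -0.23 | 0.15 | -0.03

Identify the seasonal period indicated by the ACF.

3

The largest autocorrelation is r_3 = 0.63, with weaker echoes at lags 6 (0.45), 9 (0.26) and 12 (0.15); the remaining lags stay at or below 0.00.
The dominant spike at lag 3 indicates a seasonal period of 3.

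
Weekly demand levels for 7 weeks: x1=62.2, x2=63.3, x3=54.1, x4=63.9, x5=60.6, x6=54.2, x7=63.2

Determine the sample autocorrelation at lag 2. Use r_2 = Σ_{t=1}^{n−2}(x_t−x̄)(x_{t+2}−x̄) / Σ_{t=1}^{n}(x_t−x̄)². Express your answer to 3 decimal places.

Mean x̄ = (62.2 + 63.3 + 54.1 + 63.9 + 60.6 + 54.2 + 63.2)/7 = 60.2143
Deviations from mean: 1.9857, 3.0857, -6.1143, 3.6857, 0.3857, -6.0143, 2.9857
Numerator Σ_{t=1}^{5}(x_t−x̄)(x_{t+2}−x̄) = -24.1418
Denominator Σ(x_t−x̄)² = 109.6686
r_2 = -24.1418 / 109.6686 = -0.220

-0.220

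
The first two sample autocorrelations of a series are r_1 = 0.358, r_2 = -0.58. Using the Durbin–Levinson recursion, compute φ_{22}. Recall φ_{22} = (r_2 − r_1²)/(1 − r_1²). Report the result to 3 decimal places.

-0.812

φ_{22} = (r_2 − r_1²) / (1 − r_1²)
r_1² = (0.358)² = 0.128164
Numerator = -0.58 − 0.1282 = -0.7082; denominator = 1 − 0.1282 = 0.8718
φ_{22} = -0.7082 / 0.8718 = -0.812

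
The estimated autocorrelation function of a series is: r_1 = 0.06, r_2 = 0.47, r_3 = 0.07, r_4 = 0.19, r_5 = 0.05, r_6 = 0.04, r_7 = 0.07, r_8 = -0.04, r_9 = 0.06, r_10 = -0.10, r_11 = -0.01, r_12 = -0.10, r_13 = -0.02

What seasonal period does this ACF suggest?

The largest autocorrelation is r_2 = 0.47, with a weaker echo at lag 4 (0.19); the remaining lags stay at or below 0.07.
The dominant spike at lag 2 indicates a seasonal period of 2.

2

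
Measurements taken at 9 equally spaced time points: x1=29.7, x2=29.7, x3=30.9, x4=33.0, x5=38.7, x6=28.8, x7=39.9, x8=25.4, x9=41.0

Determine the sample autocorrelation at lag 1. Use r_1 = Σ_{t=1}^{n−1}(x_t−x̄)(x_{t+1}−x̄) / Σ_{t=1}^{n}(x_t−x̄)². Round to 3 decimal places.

Mean x̄ = (29.7 + 29.7 + 30.9 + 33.0 + 38.7 + 28.8 + 39.9 + 25.4 + 41.0)/9 = 33.0111
Numerator Σ_{t=1}^{8}(x_t−x̄)(x_{t+1}−x̄) = -148.2890
Denominator Σ(x_t−x̄)² = 245.6889
r_1 = -148.2890 / 245.6889 = -0.604

-0.604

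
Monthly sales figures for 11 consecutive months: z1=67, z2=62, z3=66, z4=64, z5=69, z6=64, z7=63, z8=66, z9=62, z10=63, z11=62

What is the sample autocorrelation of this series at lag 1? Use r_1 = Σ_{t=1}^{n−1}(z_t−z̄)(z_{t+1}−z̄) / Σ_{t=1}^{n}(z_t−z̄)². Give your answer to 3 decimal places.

Mean z̄ = (67 + 62 + 66 + 64 + 69 + 64 + 63 + 66 + 62 + 63 + 62)/11 = 64.3636
Numerator Σ_{t=1}^{10}(z_t−z̄)(z_{t+1}−z̄) = -13.2231
Denominator Σ(z_t−z̄)² = 54.5455
r_1 = -13.2231 / 54.5455 = -0.242

-0.242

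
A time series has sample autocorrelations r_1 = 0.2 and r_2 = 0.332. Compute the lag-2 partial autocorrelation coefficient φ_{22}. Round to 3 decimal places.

0.304

φ_{22} = (r_2 − r_1²) / (1 − r_1²)
r_1² = (0.2)² = 0.04
Numerator = 0.332 − 0.0400 = 0.2920; denominator = 1 − 0.0400 = 0.9600
φ_{22} = 0.2920 / 0.9600 = 0.304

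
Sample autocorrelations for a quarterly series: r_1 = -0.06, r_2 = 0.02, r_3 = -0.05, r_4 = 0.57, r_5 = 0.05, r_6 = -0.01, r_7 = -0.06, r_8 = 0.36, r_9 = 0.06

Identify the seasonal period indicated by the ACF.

The largest autocorrelation is r_4 = 0.57, with a weaker echo at lag 8 (0.36); the remaining lags stay at or below 0.06.
The dominant spike at lag 4 indicates a seasonal period of 4.

4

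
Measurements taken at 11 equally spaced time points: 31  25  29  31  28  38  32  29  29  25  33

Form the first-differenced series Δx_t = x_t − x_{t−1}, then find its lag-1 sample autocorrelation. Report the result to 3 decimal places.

First differences Δx: -6, 4, 2, -3, 10, -6, -3, 0, -4, 8
Mean of differences = 0.2000
Numerator Σ(Δx_t−Δx̄)(Δx_{t+1}−Δx̄) = -126.0400
Denominator Σ(Δx_t−Δx̄)² = 289.6000
r_1(Δx) = -126.0400 / 289.6000 = -0.435

-0.435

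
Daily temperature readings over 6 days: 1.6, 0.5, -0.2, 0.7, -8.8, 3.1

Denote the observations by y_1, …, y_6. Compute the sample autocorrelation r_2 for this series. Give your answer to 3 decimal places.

0.041

Mean ȳ = (1.6 + 0.5 − 0.2 + 0.7 − 8.8 + 3.1)/6 = -0.5167
Deviations from mean: 2.1167, 1.0167, 0.3167, 1.2167, -8.2833, 3.6167
Numerator Σ_{t=1}^{4}(y_t−ȳ)(y_{t+2}−ȳ) = 3.6844
Denominator Σ(y_t−ȳ)² = 88.7883
r_2 = 3.6844 / 88.7883 = 0.041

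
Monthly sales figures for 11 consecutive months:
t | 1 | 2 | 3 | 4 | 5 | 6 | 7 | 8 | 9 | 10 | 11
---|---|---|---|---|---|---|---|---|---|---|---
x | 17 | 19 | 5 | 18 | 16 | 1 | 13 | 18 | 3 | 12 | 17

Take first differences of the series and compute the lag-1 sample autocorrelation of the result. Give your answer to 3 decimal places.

-0.447

First differences Δx: 2, -14, 13, -2, -15, 12, 5, -15, 9, 5
Mean of differences = 0.0000
Numerator Σ(Δx_t−Δx̄)(Δx_{t+1}−Δx̄) = -491.0000
Denominator Σ(Δx_t−Δx̄)² = 1098.0000
r_1(Δx) = -491.0000 / 1098.0000 = -0.447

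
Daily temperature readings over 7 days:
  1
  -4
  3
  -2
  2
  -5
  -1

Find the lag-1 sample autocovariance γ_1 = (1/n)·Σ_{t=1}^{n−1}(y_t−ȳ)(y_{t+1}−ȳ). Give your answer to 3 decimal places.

-5.268

Mean ȳ = (1 − 4 + 3 − 2 + 2 − 5 − 1)/7 = -0.8571
Σ_{t=1}^{6}(y_t−ȳ)(y_{t+1}−ȳ) = -36.8776
γ_1 = -36.8776 / 7 = -5.268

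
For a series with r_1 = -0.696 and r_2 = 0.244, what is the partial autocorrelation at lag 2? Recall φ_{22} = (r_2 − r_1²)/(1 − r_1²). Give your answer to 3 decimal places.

φ_{22} = (r_2 − r_1²) / (1 − r_1²)
r_1² = (-0.696)² = 0.484416
Numerator = 0.244 − 0.4844 = -0.2404; denominator = 1 − 0.4844 = 0.5156
φ_{22} = -0.2404 / 0.5156 = -0.466

-0.466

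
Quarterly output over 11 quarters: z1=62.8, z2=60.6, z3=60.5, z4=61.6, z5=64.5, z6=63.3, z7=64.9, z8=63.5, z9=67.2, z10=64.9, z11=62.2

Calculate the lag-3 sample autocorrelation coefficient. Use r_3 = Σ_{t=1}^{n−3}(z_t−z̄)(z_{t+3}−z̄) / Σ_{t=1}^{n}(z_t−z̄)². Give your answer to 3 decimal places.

Mean z̄ = (62.8 + 60.6 + 60.5 + 61.6 + 64.5 + 63.3 + 64.9 + 63.5 + 67.2 + 64.9 + 62.2)/11 = 63.2727
Numerator Σ_{t=1}^{8}(z_t−z̄)(z_{t+3}−z̄) = -2.4968
Denominator Σ(z_t−z̄)² = 41.2818
r_3 = -2.4968 / 41.2818 = -0.060

-0.060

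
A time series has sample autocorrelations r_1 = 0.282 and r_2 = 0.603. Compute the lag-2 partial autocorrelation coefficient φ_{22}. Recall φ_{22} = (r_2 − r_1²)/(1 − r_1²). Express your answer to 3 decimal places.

0.569

φ_{22} = (r_2 − r_1²) / (1 − r_1²)
r_1² = (0.282)² = 0.079524
Numerator = 0.603 − 0.0795 = 0.5235; denominator = 1 − 0.0795 = 0.9205
φ_{22} = 0.5235 / 0.9205 = 0.569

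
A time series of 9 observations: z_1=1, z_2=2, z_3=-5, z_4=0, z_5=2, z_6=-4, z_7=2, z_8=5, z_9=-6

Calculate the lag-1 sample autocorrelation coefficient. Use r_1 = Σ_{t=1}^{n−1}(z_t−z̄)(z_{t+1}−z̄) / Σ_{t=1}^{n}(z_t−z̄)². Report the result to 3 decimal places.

-0.381

Mean z̄ = (1 + 2 − 5 + 0 + 2 − 4 + 2 + 5 − 6)/9 = -0.3333
Numerator Σ_{t=1}^{8}(z_t−z̄)(z_{t+1}−z̄) = -43.4444
Denominator Σ(z_t−z̄)² = 114.0000
r_1 = -43.4444 / 114.0000 = -0.381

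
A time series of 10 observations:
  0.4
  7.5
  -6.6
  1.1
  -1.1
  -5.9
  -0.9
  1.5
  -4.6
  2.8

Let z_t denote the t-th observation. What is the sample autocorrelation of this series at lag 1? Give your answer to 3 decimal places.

-0.421

Mean z̄ = (0.4 + 7.5 − 6.6 + 1.1 − 1.1 − 5.9 − 0.9 + 1.5 − 4.6 + 2.8)/10 = -0.5800
Numerator Σ_{t=1}^{9}(z_t−z̄)(z_{t+1}−z̄) = -69.8564
Denominator Σ(z_t−z̄)² = 165.8960
r_1 = -69.8564 / 165.8960 = -0.421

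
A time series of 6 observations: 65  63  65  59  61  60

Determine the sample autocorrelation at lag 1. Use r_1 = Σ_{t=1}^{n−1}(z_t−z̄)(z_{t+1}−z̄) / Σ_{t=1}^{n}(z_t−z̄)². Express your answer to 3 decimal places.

Mean z̄ = (65 + 63 + 65 + 59 + 61 + 60)/6 = 62.1667
Deviations from mean: 2.8333, 0.8333, 2.8333, -3.1667, -1.1667, -2.1667
Numerator Σ_{t=1}^{5}(z_t−z̄)(z_{t+1}−z̄) = 1.9722
Denominator Σ(z_t−z̄)² = 32.8333
r_1 = 1.9722 / 32.8333 = 0.060

0.060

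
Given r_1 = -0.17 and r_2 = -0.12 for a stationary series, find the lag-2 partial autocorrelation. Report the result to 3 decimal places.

φ_{22} = (r_2 − r_1²) / (1 − r_1²)
r_1² = (-0.17)² = 0.0289
Numerator = -0.12 − 0.0289 = -0.1489; denominator = 1 − 0.0289 = 0.9711
φ_{22} = -0.1489 / 0.9711 = -0.153

-0.153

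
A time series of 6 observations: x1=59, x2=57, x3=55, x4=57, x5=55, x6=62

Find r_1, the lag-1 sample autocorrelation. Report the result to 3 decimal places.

-0.232

Mean x̄ = (59 + 57 + 55 + 57 + 55 + 62)/6 = 57.5000
Σ(x_t−x̄)(x_{t+1}−x̄) = (-0.7500) + (1.2500) + (1.2500) + (1.2500) + (-11.2500) = -8.2500
Denominator Σ(x_t−x̄)² = 35.5000
r_1 = -8.2500 / 35.5000 = -0.232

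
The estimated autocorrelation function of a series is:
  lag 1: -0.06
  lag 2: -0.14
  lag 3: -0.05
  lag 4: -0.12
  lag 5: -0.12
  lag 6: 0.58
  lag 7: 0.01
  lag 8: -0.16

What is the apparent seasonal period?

The largest autocorrelation is r_6 = 0.58; the remaining lags stay at or below 0.01.
The dominant spike at lag 6 indicates a seasonal period of 6.

6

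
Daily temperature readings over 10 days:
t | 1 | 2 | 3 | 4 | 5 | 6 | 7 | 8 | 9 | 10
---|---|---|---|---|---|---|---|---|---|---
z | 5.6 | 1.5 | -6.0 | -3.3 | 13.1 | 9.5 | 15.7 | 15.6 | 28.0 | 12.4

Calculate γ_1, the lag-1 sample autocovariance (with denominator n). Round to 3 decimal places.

Mean z̄ = (5.6 + 1.5 − 6.0 − 3.3 + 13.1 + 9.5 + 15.7 + 15.6 + 28.0 + 12.4)/10 = 9.2100
Σ_{t=1}^{9}(z_t−z̄)(z_{t+1}−z̄) = 511.2049
γ_1 = 511.2049 / 10 = 51.120

51.120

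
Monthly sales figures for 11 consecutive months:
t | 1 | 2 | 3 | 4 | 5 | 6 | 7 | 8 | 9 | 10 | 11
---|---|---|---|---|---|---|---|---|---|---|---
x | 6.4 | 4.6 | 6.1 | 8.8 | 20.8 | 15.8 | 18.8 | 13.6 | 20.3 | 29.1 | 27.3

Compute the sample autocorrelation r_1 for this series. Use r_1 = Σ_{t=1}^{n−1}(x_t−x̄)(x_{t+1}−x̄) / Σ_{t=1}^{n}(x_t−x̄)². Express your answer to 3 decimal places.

0.610

Mean x̄ = (6.4 + 4.6 + 6.1 + 8.8 + 20.8 + 15.8 + 18.8 + 13.6 + 20.3 + 29.1 + 27.3)/11 = 15.6000
Numerator Σ_{t=1}^{10}(x_t−x̄)(x_{t+1}−x̄) = 442.2200
Denominator Σ(x_t−x̄)² = 724.6800
r_1 = 442.2200 / 724.6800 = 0.610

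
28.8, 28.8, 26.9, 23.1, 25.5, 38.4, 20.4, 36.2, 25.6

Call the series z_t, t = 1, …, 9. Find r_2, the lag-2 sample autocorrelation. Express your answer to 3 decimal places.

0.260

Mean z̄ = (28.8 + 28.8 + 26.9 + 23.1 + 25.5 + 38.4 + 20.4 + 36.2 + 25.6)/9 = 28.1889
Σ(z_t−z̄)(z_{t+2}−z̄) = (-0.7877) + (-3.1099) + (3.4657) + (-51.9632) + (20.9435) + (81.8023) + (20.1646) = 70.5153
Denominator Σ(z_t−z̄)² = 271.3489
r_2 = 70.5153 / 271.3489 = 0.260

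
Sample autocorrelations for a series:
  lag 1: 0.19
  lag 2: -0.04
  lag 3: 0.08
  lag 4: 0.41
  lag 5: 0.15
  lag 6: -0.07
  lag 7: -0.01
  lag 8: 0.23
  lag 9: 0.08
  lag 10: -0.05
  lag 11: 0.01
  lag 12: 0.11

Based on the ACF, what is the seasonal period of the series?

4

The largest autocorrelation is r_4 = 0.41, with a weaker echo at lag 8 (0.23); the remaining lags stay at or below 0.19.
The dominant spike at lag 4 indicates a seasonal period of 4.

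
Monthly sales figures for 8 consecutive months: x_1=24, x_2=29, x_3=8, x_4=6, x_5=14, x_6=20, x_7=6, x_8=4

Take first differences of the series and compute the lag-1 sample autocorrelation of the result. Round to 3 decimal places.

First differences Δx: 5, -21, -2, 8, 6, -14, -2
Mean of differences = -2.8571
Numerator Σ(Δx_t−Δx̄)(Δx_{t+1}−Δx̄) = -160.8776
Denominator Σ(Δx_t−Δx̄)² = 712.8571
r_1(Δx) = -160.8776 / 712.8571 = -0.226

-0.226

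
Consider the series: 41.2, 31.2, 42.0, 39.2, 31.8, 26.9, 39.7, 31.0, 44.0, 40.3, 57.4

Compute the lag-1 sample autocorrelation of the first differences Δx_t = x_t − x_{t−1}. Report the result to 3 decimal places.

First differences Δx: -10.0, 10.8, -2.8, -7.4, -4.9, 12.8, -8.7, 13.0, -3.7, 17.1
Mean of differences = 1.6200
Numerator Σ(Δx_t−Δx̄)(Δx_{t+1}−Δx̄) = -497.1764
Denominator Σ(Δx_t−Δx̄)² = 991.6360
r_1(Δx) = -497.1764 / 991.6360 = -0.501

-0.501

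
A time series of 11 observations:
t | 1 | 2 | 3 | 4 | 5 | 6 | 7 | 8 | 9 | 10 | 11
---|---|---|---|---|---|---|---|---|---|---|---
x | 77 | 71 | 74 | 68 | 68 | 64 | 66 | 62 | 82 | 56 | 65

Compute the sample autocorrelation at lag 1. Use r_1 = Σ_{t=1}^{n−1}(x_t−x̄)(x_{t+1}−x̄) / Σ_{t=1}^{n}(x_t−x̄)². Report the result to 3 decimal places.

Mean x̄ = (77 + 71 + 74 + 68 + 68 + 64 + 66 + 62 + 82 + 56 + 65)/11 = 68.4545
Numerator Σ_{t=1}^{10}(x_t−x̄)(x_{t+1}−x̄) = -150.7521
Denominator Σ(x_t−x̄)² = 528.7273
r_1 = -150.7521 / 528.7273 = -0.285

-0.285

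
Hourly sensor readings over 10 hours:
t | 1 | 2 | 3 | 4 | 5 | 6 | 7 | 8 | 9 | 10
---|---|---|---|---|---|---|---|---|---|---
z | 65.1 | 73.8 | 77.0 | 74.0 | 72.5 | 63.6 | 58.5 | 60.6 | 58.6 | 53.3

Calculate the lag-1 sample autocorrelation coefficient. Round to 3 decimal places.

Mean z̄ = (65.1 + 73.8 + 77.0 + 74.0 + 72.5 + 63.6 + 58.5 + 60.6 + 58.6 + 53.3)/10 = 65.7000
Numerator Σ_{t=1}^{9}(z_t−z̄)(z_{t+1}−z̄) = 398.7100
Denominator Σ(z_t−z̄)² = 595.2200
r_1 = 398.7100 / 595.2200 = 0.670

0.670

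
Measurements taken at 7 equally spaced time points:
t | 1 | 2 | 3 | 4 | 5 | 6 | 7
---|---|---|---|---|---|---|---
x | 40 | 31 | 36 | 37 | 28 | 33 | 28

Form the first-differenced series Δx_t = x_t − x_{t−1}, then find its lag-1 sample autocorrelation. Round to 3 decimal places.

-0.556

First differences Δx: -9, 5, 1, -9, 5, -5
Mean of differences = -2.0000
Numerator Σ(Δx_t−Δx̄)(Δx_{t+1}−Δx̄) = -119.0000
Denominator Σ(Δx_t−Δx̄)² = 214.0000
r_1(Δx) = -119.0000 / 214.0000 = -0.556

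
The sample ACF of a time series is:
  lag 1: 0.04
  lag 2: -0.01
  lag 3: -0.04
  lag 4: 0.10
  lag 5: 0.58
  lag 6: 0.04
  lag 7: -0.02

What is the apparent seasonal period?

The largest autocorrelation is r_5 = 0.58; the remaining lags stay at or below 0.10.
The dominant spike at lag 5 indicates a seasonal period of 5.

5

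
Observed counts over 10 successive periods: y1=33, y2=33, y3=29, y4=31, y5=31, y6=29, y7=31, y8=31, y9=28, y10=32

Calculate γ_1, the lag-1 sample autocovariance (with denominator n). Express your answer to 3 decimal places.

Mean ȳ = (33 + 33 + 29 + 31 + 31 + 29 + 31 + 31 + 28 + 32)/10 = 30.8000
Σ_{t=1}^{9}(y_t−ȳ)(y_{t+1}−ȳ) = -4.0400
γ_1 = -4.0400 / 10 = -0.404

-0.404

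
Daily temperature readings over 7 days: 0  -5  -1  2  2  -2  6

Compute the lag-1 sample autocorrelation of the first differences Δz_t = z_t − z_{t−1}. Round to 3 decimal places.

First differences Δz: -5, 4, 3, 0, -4, 8
Mean of differences = 1.0000
Numerator Σ(Δz_t−Δz̄)(Δz_{t+1}−Δz̄) = -44.0000
Denominator Σ(Δz_t−Δz̄)² = 124.0000
r_1(Δz) = -44.0000 / 124.0000 = -0.355

-0.355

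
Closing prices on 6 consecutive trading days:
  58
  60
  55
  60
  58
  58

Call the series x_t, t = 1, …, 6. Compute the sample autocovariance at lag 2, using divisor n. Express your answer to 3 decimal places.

Mean x̄ = (58 + 60 + 55 + 60 + 58 + 58)/6 = 58.1667
Σ_{t=1}^{4}(x_t−x̄)(x_{t+2}−x̄) = 4.1111
γ_2 = 4.1111 / 6 = 0.685

0.685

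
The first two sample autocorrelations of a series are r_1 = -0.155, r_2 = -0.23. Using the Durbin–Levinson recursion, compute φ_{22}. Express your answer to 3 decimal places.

-0.260

φ_{22} = (r_2 − r_1²) / (1 − r_1²)
r_1² = (-0.155)² = 0.024025
Numerator = -0.23 − 0.0240 = -0.2540; denominator = 1 − 0.0240 = 0.9760
φ_{22} = -0.2540 / 0.9760 = -0.260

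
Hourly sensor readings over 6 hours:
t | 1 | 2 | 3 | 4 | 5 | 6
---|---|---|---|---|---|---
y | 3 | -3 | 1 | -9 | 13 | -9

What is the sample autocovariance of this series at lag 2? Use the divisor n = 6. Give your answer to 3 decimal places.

19.630

Mean ȳ = (3 − 3 + 1 − 9 + 13 − 9)/6 = -0.6667
Σ_{t=1}^{4}(y_t−ȳ)(y_{t+2}−ȳ) = 117.7778
γ_2 = 117.7778 / 6 = 19.630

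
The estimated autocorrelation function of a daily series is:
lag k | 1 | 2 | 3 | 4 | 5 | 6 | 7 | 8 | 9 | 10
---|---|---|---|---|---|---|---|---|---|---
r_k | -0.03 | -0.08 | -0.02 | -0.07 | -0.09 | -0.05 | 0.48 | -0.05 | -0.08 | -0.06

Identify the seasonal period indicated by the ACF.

The largest autocorrelation is r_7 = 0.48; the remaining lags stay at or below -0.02.
The dominant spike at lag 7 indicates a seasonal period of 7.

7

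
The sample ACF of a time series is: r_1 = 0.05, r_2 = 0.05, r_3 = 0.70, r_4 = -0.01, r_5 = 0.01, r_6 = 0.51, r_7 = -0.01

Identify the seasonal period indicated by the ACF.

3

The largest autocorrelation is r_3 = 0.70, with a weaker echo at lag 6 (0.51); the remaining lags stay at or below 0.05.
The dominant spike at lag 3 indicates a seasonal period of 3.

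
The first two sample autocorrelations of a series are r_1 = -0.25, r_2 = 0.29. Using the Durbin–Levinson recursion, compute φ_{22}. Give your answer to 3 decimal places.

φ_{22} = (r_2 − r_1²) / (1 − r_1²)
r_1² = (-0.25)² = 0.0625
Numerator = 0.29 − 0.0625 = 0.2275; denominator = 1 − 0.0625 = 0.9375
φ_{22} = 0.2275 / 0.9375 = 0.243

0.243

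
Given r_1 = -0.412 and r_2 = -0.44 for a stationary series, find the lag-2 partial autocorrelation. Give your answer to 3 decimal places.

-0.734

φ_{22} = (r_2 − r_1²) / (1 − r_1²)
r_1² = (-0.412)² = 0.169744
Numerator = -0.44 − 0.1697 = -0.6097; denominator = 1 − 0.1697 = 0.8303
φ_{22} = -0.6097 / 0.8303 = -0.734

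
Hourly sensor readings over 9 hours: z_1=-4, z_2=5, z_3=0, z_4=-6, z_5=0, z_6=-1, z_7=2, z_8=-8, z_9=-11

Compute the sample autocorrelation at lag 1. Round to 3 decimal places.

Mean z̄ = (-4 + 5 + 0 − 6 + 0 − 1 + 2 − 8 − 11)/9 = -2.5556
Numerator Σ_{t=1}^{8}(z_t−z̄)(z_{t+1}−z̄) = 23.0247
Denominator Σ(z_t−z̄)² = 208.2222
r_1 = 23.0247 / 208.2222 = 0.111

0.111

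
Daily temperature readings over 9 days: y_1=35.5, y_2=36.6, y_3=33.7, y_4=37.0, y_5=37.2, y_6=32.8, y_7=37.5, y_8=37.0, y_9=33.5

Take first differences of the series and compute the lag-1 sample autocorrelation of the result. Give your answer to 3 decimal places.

-0.462

First differences Δy: 1.1, -2.9, 3.3, 0.2, -4.4, 4.7, -0.5, -3.5
Mean of differences = -0.2500
Numerator Σ(Δy_t−Δȳ)(Δy_{t+1}−Δȳ) = -34.2225
Denominator Σ(Δy_t−Δȳ)² = 74.0000
r_1(Δy) = -34.2225 / 74.0000 = -0.462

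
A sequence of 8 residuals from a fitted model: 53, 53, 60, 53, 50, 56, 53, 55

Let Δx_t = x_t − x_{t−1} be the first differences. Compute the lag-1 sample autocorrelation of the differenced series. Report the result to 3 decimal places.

-0.451

First differences Δx: 0, 7, -7, -3, 6, -3, 2
Mean of differences = 0.2857
Numerator Σ(Δx_t−Δx̄)(Δx_{t+1}−Δx̄) = -70.0816
Denominator Σ(Δx_t−Δx̄)² = 155.4286
r_1(Δx) = -70.0816 / 155.4286 = -0.451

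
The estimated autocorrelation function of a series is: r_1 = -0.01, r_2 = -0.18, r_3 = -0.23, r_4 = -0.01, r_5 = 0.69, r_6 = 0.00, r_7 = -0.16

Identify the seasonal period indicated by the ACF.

5

The largest autocorrelation is r_5 = 0.69; the remaining lags stay at or below 0.00.
The dominant spike at lag 5 indicates a seasonal period of 5.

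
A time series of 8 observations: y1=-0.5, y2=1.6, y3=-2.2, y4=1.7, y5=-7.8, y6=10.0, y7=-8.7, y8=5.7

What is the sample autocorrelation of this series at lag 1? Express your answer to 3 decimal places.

-0.844

Mean ȳ = (-0.5 + 1.6 − 2.2 + 1.7 − 7.8 + 10.0 − 8.7 + 5.7)/8 = -0.0250
Deviations from mean: -0.4750, 1.6250, -2.1750, 1.7250, -7.7750, 10.0250, -8.6750, 5.7250
Numerator Σ_{t=1}^{7}(y_t−ȳ)(y_{t+1}−ȳ) = -236.0456
Denominator Σ(y_t−ȳ)² = 279.5550
r_1 = -236.0456 / 279.5550 = -0.844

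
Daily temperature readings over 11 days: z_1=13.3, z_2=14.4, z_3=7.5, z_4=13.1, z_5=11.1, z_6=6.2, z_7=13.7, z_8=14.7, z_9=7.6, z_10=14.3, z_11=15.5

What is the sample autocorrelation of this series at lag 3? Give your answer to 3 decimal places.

Mean z̄ = (13.3 + 14.4 + 7.5 + 13.1 + 11.1 + 6.2 + 13.7 + 14.7 + 7.6 + 14.3 + 15.5)/11 = 11.9455
Numerator Σ_{t=1}^{8}(z_t−z̄)(z_{t+3}−z̄) = 63.6156
Denominator Σ(z_t−z̄)² = 110.4073
r_3 = 63.6156 / 110.4073 = 0.576

0.576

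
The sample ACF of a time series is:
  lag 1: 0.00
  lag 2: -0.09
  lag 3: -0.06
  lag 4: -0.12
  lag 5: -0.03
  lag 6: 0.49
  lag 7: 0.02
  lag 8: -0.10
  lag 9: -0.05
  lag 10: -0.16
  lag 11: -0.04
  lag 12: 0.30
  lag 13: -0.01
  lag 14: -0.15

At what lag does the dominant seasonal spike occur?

The largest autocorrelation is r_6 = 0.49, with a weaker echo at lag 12 (0.30); the remaining lags stay at or below 0.02.
The dominant spike at lag 6 indicates a seasonal period of 6.

6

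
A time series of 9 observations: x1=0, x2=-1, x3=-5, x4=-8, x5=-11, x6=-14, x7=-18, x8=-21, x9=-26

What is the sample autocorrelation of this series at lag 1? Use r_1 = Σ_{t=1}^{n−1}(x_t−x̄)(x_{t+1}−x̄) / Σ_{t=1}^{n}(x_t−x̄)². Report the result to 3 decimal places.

Mean x̄ = (0 − 1 − 5 − 8 − 11 − 14 − 18 − 21 − 26)/9 = -11.5556
Numerator Σ_{t=1}^{8}(x_t−x̄)(x_{t+1}−x̄) = 428.1358
Denominator Σ(x_t−x̄)² = 646.2222
r_1 = 428.1358 / 646.2222 = 0.663

0.663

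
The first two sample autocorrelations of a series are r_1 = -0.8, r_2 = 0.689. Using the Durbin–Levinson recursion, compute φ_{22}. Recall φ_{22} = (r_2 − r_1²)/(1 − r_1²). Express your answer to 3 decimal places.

φ_{22} = (r_2 − r_1²) / (1 − r_1²)
r_1² = (-0.8)² = 0.64
Numerator = 0.689 − 0.6400 = 0.0490; denominator = 1 − 0.6400 = 0.3600
φ_{22} = 0.0490 / 0.3600 = 0.136

0.136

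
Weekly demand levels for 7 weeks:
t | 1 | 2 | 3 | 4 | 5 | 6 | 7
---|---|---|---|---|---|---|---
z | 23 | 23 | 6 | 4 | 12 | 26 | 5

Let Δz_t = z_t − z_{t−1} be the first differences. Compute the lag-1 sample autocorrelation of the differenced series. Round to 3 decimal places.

-0.174

First differences Δz: 0, -17, -2, 8, 14, -21
Mean of differences = -3.0000
Numerator Σ(Δz_t−Δz̄)(Δz_{t+1}−Δz̄) = -164.0000
Denominator Σ(Δz_t−Δz̄)² = 940.0000
r_1(Δz) = -164.0000 / 940.0000 = -0.174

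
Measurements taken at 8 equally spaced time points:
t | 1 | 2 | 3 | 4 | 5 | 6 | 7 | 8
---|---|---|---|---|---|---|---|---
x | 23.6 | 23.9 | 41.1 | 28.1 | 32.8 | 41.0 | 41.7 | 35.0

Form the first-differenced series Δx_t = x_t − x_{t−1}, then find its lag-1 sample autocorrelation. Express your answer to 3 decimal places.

-0.467

First differences Δx: 0.3, 17.2, -13.0, 4.7, 8.2, 0.7, -6.7
Mean of differences = 1.6286
Numerator Σ(Δx_t−Δx̄)(Δx_{t+1}−Δx̄) = -271.5908
Denominator Σ(Δx_t−Δx̄)² = 581.0743
r_1(Δx) = -271.5908 / 581.0743 = -0.467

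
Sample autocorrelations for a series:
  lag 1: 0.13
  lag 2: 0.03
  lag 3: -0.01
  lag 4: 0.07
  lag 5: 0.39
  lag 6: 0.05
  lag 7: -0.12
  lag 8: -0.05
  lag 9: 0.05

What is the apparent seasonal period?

The largest autocorrelation is r_5 = 0.39; the remaining lags stay at or below 0.13.
The dominant spike at lag 5 indicates a seasonal period of 5.

5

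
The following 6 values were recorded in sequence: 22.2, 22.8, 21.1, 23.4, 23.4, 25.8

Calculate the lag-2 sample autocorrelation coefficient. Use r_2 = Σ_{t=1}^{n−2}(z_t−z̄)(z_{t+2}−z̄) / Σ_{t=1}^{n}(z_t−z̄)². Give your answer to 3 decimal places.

0.157

Mean z̄ = (22.2 + 22.8 + 21.1 + 23.4 + 23.4 + 25.8)/6 = 23.1167
Deviations from mean: -0.9167, -0.3167, -2.0167, 0.2833, 0.2833, 2.6833
Σ(z_t−z̄)(z_{t+2}−z̄) = (1.8486) + (-0.0897) + (-0.5714) + (0.7603) = 1.9478
Denominator Σ(z_t−z̄)² = 12.3683
r_2 = 1.9478 / 12.3683 = 0.157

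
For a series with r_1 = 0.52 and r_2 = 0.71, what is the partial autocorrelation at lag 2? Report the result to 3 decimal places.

φ_{22} = (r_2 − r_1²) / (1 − r_1²)
r_1² = (0.52)² = 0.2704
Numerator = 0.71 − 0.2704 = 0.4396; denominator = 1 − 0.2704 = 0.7296
φ_{22} = 0.4396 / 0.7296 = 0.603

0.603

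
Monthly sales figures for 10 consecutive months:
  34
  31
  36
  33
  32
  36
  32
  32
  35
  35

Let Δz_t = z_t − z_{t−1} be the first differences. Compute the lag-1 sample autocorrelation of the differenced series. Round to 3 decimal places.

First differences Δz: -3, 5, -3, -1, 4, -4, 0, 3, 0
Mean of differences = 0.1111
Numerator Σ(Δz_t−Δz̄)(Δz_{t+1}−Δz̄) = -47.4568
Denominator Σ(Δz_t−Δz̄)² = 84.8889
r_1(Δz) = -47.4568 / 84.8889 = -0.559

-0.559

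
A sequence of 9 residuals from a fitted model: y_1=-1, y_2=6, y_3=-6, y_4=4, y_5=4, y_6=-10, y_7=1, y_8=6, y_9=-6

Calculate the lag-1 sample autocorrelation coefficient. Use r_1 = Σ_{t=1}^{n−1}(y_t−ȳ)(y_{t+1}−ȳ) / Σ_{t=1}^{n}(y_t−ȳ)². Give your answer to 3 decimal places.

Mean ȳ = (-1 + 6 − 6 + 4 + 4 − 10 + 1 + 6 − 6)/9 = -0.2222
Numerator Σ_{t=1}^{8}(y_t−ȳ)(y_{t+1}−ȳ) = -128.9383
Denominator Σ(y_t−ȳ)² = 277.5556
r_1 = -128.9383 / 277.5556 = -0.465

-0.465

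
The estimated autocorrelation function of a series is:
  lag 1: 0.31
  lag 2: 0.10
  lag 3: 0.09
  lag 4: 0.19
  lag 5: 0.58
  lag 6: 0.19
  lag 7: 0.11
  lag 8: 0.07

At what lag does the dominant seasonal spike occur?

5

The largest autocorrelation is r_5 = 0.58; the remaining lags stay at or below 0.31. The elevated value at lag 1 (0.31), dropping to 0.10 at lag 2, reflects decaying short-term dependence rather than seasonality.
The dominant spike at lag 5 indicates a seasonal period of 5.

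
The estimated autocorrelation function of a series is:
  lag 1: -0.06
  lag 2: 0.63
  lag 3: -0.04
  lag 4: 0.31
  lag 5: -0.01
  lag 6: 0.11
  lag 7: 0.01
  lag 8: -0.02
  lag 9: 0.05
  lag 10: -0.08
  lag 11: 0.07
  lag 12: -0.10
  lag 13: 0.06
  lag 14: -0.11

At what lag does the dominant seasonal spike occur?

The largest autocorrelation is r_2 = 0.63, with a weaker echo at lag 4 (0.31); the remaining lags stay at or below 0.11.
The dominant spike at lag 2 indicates a seasonal period of 2.

2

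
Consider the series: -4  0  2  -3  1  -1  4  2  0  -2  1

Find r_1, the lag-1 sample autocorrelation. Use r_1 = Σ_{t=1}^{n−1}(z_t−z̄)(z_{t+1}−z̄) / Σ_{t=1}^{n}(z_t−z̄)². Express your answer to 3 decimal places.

Mean z̄ = (-4 + 0 + 2 − 3 + 1 − 1 + 4 + 2 + 0 − 2 + 1)/11 = 0.0000
Numerator Σ_{t=1}^{10}(z_t−z̄)(z_{t+1}−z̄) = -8.0000
Denominator Σ(z_t−z̄)² = 56.0000
r_1 = -8.0000 / 56.0000 = -0.143

-0.143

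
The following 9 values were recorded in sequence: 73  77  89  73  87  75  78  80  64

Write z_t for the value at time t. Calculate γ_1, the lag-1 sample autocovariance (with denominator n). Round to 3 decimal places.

-16.975

Mean z̄ = (73 + 77 + 89 + 73 + 87 + 75 + 78 + 80 + 64)/9 = 77.3333
Σ_{t=1}^{8}(z_t−z̄)(z_{t+1}−z̄) = -152.7778
γ_1 = -152.7778 / 9 = -16.975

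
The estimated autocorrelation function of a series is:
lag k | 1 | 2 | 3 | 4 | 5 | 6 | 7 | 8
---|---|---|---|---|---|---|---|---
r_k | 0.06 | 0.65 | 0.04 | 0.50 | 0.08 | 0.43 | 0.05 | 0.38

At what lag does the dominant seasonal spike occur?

The largest autocorrelation is r_2 = 0.65, with weaker echoes at lags 4 (0.50), 6 (0.43) and 8 (0.38); the remaining lags stay at or below 0.08.
The dominant spike at lag 2 indicates a seasonal period of 2.

2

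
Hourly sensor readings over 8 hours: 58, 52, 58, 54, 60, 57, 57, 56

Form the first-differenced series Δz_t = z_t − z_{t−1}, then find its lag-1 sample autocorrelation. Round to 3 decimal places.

First differences Δz: -6, 6, -4, 6, -3, 0, -1
Mean of differences = -0.2857
Numerator Σ(Δz_t−Δz̄)(Δz_{t+1}−Δz̄) = -100.6531
Denominator Σ(Δz_t−Δz̄)² = 133.4286
r_1(Δz) = -100.6531 / 133.4286 = -0.754

-0.754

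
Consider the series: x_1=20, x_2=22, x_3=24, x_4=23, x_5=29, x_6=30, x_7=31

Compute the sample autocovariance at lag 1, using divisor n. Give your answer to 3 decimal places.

Mean x̄ = (20 + 22 + 24 + 23 + 29 + 30 + 31)/7 = 25.5714
Deviations: -5.5714, -3.5714, -1.5714, -2.5714, 3.4286, 4.4286, 5.4286
Σ_{t=1}^{6}(x_t−x̄)(x_{t+1}−x̄) = 59.9592
γ_1 = 59.9592 / 7 = 8.566

8.566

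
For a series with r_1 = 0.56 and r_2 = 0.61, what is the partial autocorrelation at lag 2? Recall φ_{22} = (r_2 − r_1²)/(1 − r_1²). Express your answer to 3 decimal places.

0.432

φ_{22} = (r_2 − r_1²) / (1 − r_1²)
r_1² = (0.56)² = 0.3136
Numerator = 0.61 − 0.3136 = 0.2964; denominator = 1 − 0.3136 = 0.6864
φ_{22} = 0.2964 / 0.6864 = 0.432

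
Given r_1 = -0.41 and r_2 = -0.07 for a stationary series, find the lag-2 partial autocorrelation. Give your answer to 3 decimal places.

φ_{22} = (r_2 − r_1²) / (1 − r_1²)
r_1² = (-0.41)² = 0.1681
Numerator = -0.07 − 0.1681 = -0.2381; denominator = 1 − 0.1681 = 0.8319
φ_{22} = -0.2381 / 0.8319 = -0.286

-0.286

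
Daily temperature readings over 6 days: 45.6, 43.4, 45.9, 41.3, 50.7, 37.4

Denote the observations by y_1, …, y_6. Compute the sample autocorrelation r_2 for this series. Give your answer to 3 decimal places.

Mean ȳ = (45.6 + 43.4 + 45.9 + 41.3 + 50.7 + 37.4)/6 = 44.0500
Deviations from mean: 1.5500, -0.6500, 1.8500, -2.7500, 6.6500, -6.6500
Σ(y_t−ȳ)(y_{t+2}−ȳ) = (2.8675) + (1.7875) + (12.3025) + (18.2875) = 35.2450
Denominator Σ(y_t−ȳ)² = 102.2550
r_2 = 35.2450 / 102.2550 = 0.345

0.345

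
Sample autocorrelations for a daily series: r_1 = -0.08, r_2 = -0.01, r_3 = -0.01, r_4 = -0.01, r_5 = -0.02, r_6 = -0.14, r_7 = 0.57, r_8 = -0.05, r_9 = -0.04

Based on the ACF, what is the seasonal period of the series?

7

The largest autocorrelation is r_7 = 0.57; the remaining lags stay at or below -0.01.
The dominant spike at lag 7 indicates a seasonal period of 7.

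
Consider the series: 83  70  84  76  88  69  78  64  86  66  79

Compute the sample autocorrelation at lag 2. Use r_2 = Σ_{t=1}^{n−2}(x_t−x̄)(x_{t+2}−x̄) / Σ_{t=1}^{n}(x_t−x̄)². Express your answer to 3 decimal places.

Mean x̄ = (83 + 70 + 84 + 76 + 88 + 69 + 78 + 64 + 86 + 66 + 79)/11 = 76.6364
Numerator Σ_{t=1}^{9}(x_t−x̄)(x_{t+2}−x̄) = 420.9174
Denominator Σ(x_t−x̄)² = 694.5455
r_2 = 420.9174 / 694.5455 = 0.606

0.606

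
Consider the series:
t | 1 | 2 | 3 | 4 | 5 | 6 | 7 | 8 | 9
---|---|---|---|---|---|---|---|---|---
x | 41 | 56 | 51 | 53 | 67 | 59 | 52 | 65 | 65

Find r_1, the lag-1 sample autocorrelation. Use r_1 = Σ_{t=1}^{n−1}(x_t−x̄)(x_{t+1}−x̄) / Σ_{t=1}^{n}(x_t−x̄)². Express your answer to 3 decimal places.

0.074

Mean x̄ = (41 + 56 + 51 + 53 + 67 + 59 + 52 + 65 + 65)/9 = 56.5556
Numerator Σ_{t=1}^{8}(x_t−x̄)(x_{t+1}−x̄) = 41.5802
Denominator Σ(x_t−x̄)² = 564.2222
r_1 = 41.5802 / 564.2222 = 0.074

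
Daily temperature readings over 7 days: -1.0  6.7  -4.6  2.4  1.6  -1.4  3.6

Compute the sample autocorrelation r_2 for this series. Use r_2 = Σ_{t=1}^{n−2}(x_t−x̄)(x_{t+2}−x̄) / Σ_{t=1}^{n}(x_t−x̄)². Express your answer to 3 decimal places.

Mean x̄ = (-1.0 + 6.7 − 4.6 + 2.4 + 1.6 − 1.4 + 3.6)/7 = 1.0429
Deviations from mean: -2.0429, 5.6571, -5.6429, 1.3571, 0.5571, -2.4429, 2.5571
Numerator Σ_{t=1}^{5}(x_t−x̄)(x_{t+2}−x̄) = 14.1706
Denominator Σ(x_t−x̄)² = 82.6771
r_2 = 14.1706 / 82.6771 = 0.171

0.171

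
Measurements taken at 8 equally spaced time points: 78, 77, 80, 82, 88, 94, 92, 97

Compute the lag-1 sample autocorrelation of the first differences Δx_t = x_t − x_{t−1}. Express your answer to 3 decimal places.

First differences Δx: -1, 3, 2, 6, 6, -2, 5
Mean of differences = 2.7143
Numerator Σ(Δx_t−Δx̄)(Δx_{t+1}−Δx̄) = -19.0816
Denominator Σ(Δx_t−Δx̄)² = 63.4286
r_1(Δx) = -19.0816 / 63.4286 = -0.301

-0.301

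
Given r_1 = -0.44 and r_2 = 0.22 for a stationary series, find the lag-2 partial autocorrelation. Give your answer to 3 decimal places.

φ_{22} = (r_2 − r_1²) / (1 − r_1²)
r_1² = (-0.44)² = 0.1936
Numerator = 0.22 − 0.1936 = 0.0264; denominator = 1 − 0.1936 = 0.8064
φ_{22} = 0.0264 / 0.8064 = 0.033

0.033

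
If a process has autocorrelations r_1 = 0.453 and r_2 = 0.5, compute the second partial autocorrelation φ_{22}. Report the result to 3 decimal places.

0.371

φ_{22} = (r_2 − r_1²) / (1 − r_1²)
r_1² = (0.453)² = 0.205209
Numerator = 0.5 − 0.2052 = 0.2948; denominator = 1 − 0.2052 = 0.7948
φ_{22} = 0.2948 / 0.7948 = 0.371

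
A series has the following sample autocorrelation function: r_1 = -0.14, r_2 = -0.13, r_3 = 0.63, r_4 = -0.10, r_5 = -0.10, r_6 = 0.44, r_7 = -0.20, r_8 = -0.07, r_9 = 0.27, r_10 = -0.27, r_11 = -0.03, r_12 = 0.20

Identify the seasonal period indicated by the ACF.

3

The largest autocorrelation is r_3 = 0.63, with weaker echoes at lags 6 (0.44), 9 (0.27) and 12 (0.20); the remaining lags stay at or below -0.03.
The dominant spike at lag 3 indicates a seasonal period of 3.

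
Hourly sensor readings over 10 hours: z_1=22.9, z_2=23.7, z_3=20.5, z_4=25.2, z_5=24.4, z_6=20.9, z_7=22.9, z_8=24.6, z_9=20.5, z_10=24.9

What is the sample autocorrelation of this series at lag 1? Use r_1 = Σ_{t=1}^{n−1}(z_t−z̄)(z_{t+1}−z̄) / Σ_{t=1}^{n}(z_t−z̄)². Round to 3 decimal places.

Mean z̄ = (22.9 + 23.7 + 20.5 + 25.2 + 24.4 + 20.9 + 22.9 + 24.6 + 20.5 + 24.9)/10 = 23.0500
Numerator Σ_{t=1}^{9}(z_t−z̄)(z_{t+1}−z̄) = -15.8175
Denominator Σ(z_t−z̄)² = 30.3650
r_1 = -15.8175 / 30.3650 = -0.521

-0.521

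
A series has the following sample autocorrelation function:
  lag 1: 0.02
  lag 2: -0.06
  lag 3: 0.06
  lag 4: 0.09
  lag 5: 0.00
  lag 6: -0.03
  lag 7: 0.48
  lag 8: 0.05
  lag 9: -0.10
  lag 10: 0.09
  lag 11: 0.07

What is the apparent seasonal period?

7

The largest autocorrelation is r_7 = 0.48; the remaining lags stay at or below 0.09.
The dominant spike at lag 7 indicates a seasonal period of 7.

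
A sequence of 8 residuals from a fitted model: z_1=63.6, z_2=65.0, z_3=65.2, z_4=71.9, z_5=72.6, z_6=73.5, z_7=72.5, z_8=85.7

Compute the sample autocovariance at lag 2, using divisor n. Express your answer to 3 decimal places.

8.714

Mean z̄ = (63.6 + 65.0 + 65.2 + 71.9 + 72.6 + 73.5 + 72.5 + 85.7)/8 = 71.2500
Σ_{t=1}^{6}(z_t−z̄)(z_{t+2}−z̄) = 69.7150
γ_2 = 69.7150 / 8 = 8.714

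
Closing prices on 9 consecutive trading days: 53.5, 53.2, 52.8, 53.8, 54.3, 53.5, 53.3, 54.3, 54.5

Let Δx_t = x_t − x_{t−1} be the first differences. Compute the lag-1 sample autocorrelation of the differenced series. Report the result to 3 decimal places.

First differences Δx: -0.3, -0.4, 1.0, 0.5, -0.8, -0.2, 1.0, 0.2
Mean of differences = 0.1250
Numerator Σ(Δx_t−Δx̄)(Δx_{t+1}−Δx̄) = -0.1731
Denominator Σ(Δx_t−Δx̄)² = 3.0950
r_1(Δx) = -0.1731 / 3.0950 = -0.056

-0.056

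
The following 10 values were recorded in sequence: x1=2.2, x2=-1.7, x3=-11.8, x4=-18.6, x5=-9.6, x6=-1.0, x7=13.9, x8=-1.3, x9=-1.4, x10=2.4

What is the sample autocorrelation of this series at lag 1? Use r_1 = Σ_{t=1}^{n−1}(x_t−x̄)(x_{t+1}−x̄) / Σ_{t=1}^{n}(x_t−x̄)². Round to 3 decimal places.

0.417

Mean x̄ = (2.2 − 1.7 − 11.8 − 18.6 − 9.6 − 1.0 + 13.9 − 1.3 − 1.4 + 2.4)/10 = -2.6900
Numerator Σ_{t=1}^{9}(x_t−x̄)(x_{t+1}−x̄) = 298.4789
Denominator Σ(x_t−x̄)² = 716.3490
r_1 = 298.4789 / 716.3490 = 0.417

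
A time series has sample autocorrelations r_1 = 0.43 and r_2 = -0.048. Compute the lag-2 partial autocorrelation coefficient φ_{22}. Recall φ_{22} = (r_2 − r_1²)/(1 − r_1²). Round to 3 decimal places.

-0.286

φ_{22} = (r_2 − r_1²) / (1 − r_1²)
r_1² = (0.43)² = 0.1849
Numerator = -0.048 − 0.1849 = -0.2329; denominator = 1 − 0.1849 = 0.8151
φ_{22} = -0.2329 / 0.8151 = -0.286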